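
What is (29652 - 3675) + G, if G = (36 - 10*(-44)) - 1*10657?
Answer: 15796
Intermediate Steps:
G = -10181 (G = (36 + 440) - 10657 = 476 - 10657 = -10181)
(29652 - 3675) + G = (29652 - 3675) - 10181 = 25977 - 10181 = 15796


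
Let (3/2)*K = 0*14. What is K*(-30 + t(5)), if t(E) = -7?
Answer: 0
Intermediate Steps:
K = 0 (K = 2*(0*14)/3 = (⅔)*0 = 0)
K*(-30 + t(5)) = 0*(-30 - 7) = 0*(-37) = 0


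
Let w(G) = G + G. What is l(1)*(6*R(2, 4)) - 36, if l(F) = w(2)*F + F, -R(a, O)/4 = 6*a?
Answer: -1476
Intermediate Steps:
w(G) = 2*G
R(a, O) = -24*a
l(F) = 5*F (l(F) = (2*2)*F + F = 4*F + F = 5*F)
l(1)*(6*R(2, 4)) - 36 = (5*1)*(6*(-24*2)) - 36 = 5*(6*(-48)) - 36 = 5*(-288) - 36 = -1440 - 36 = -1476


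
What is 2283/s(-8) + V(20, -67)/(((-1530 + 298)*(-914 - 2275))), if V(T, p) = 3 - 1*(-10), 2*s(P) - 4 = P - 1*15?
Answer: -17939119721/74648112 ≈ -240.32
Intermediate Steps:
s(P) = -11/2 + P/2 (s(P) = 2 + (P - 1*15)/2 = 2 + (P - 15)/2 = 2 + (-15 + P)/2 = 2 + (-15/2 + P/2) = -11/2 + P/2)
V(T, p) = 13 (V(T, p) = 3 + 10 = 13)
2283/s(-8) + V(20, -67)/(((-1530 + 298)*(-914 - 2275))) = 2283/(-11/2 + (½)*(-8)) + 13/(((-1530 + 298)*(-914 - 2275))) = 2283/(-11/2 - 4) + 13/((-1232*(-3189))) = 2283/(-19/2) + 13/3928848 = 2283*(-2/19) + 13*(1/3928848) = -4566/19 + 13/3928848 = -17939119721/74648112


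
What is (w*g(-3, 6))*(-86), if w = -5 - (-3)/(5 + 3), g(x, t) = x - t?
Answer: -14319/4 ≈ -3579.8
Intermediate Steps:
w = -37/8 (w = -5 - (-3)/8 = -5 - 1*(-3/8) = -5 + 3/8 = -37/8 ≈ -4.6250)
(w*g(-3, 6))*(-86) = -37*(-3 - 1*6)/8*(-86) = -37*(-3 - 6)/8*(-86) = -37/8*(-9)*(-86) = (333/8)*(-86) = -14319/4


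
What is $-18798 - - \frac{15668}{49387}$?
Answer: $- \frac{928361158}{49387} \approx -18798.0$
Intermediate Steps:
$-18798 - - \frac{15668}{49387} = -18798 + \frac{15668}{49387} = - \frac{928361158}{49387}$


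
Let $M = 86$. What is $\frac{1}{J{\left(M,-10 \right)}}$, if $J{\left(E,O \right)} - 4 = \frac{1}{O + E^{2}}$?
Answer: $\frac{7386}{29545} \approx 0.24999$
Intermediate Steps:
$J{\left(E,O \right)} = 4 + \frac{1}{O + E^{2}}$
$\frac{1}{J{\left(M,-10 \right)}} = \frac{1}{\frac{1}{-10 + 86^{2}} \left(1 + 4 \left(-10\right) + 4 \cdot 86^{2}\right)} = \frac{1}{\frac{1}{-10 + 7396} \left(1 - 40 + 4 \cdot 7396\right)} = \frac{1}{\frac{1}{7386} \left(1 - 40 + 29584\right)} = \frac{1}{\frac{1}{7386} \cdot 29545} = \frac{1}{\frac{29545}{7386}} = \frac{7386}{29545}$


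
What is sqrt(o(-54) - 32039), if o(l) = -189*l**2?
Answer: I*sqrt(583163) ≈ 763.65*I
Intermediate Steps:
sqrt(o(-54) - 32039) = sqrt(-189*(-54)**2 - 32039) = sqrt(-189*2916 - 32039) = sqrt(-551124 - 32039) = sqrt(-583163) = I*sqrt(583163)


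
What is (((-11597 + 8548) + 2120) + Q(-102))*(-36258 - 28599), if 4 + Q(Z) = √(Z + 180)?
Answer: 60511581 - 64857*√78 ≈ 5.9939e+7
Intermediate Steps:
Q(Z) = -4 + √(180 + Z) (Q(Z) = -4 + √(Z + 180) = -4 + √(180 + Z))
(((-11597 + 8548) + 2120) + Q(-102))*(-36258 - 28599) = (((-11597 + 8548) + 2120) + (-4 + √(180 - 102)))*(-36258 - 28599) = ((-3049 + 2120) + (-4 + √78))*(-64857) = (-929 + (-4 + √78))*(-64857) = (-933 + √78)*(-64857) = 60511581 - 64857*√78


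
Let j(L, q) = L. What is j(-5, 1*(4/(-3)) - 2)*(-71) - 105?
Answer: 250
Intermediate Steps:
j(-5, 1*(4/(-3)) - 2)*(-71) - 105 = -5*(-71) - 105 = 355 - 105 = 250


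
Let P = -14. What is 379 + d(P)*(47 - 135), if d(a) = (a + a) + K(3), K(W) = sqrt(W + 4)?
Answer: 2843 - 88*sqrt(7) ≈ 2610.2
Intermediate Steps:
K(W) = sqrt(4 + W)
d(a) = sqrt(7) + 2*a (d(a) = (a + a) + sqrt(4 + 3) = 2*a + sqrt(7) = sqrt(7) + 2*a)
379 + d(P)*(47 - 135) = 379 + (sqrt(7) + 2*(-14))*(47 - 135) = 379 + (sqrt(7) - 28)*(-88) = 379 + (-28 + sqrt(7))*(-88) = 379 + (2464 - 88*sqrt(7)) = 2843 - 88*sqrt(7)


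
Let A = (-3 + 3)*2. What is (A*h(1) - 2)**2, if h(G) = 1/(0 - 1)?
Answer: 4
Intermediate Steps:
h(G) = -1 (h(G) = 1/(-1) = -1)
A = 0 (A = 0*2 = 0)
(A*h(1) - 2)**2 = (0*(-1) - 2)**2 = (0 - 2)**2 = (-2)**2 = 4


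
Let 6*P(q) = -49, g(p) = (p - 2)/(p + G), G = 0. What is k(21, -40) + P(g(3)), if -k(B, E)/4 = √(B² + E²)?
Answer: -49/6 - 4*√2041 ≈ -188.88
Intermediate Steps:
g(p) = (-2 + p)/p (g(p) = (p - 2)/(p + 0) = (-2 + p)/p)
k(B, E) = -4*√(B² + E²)
P(q) = -49/6 (P(q) = (⅙)*(-49) = -49/6)
k(21, -40) + P(g(3)) = -4*√(21² + (-40)²) - 49/6 = -4*√(441 + 1600) - 49/6 = -4*√2041 - 49/6 = -49/6 - 4*√2041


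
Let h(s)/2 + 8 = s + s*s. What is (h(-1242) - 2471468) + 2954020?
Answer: 3565180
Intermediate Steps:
h(s) = -16 + 2*s + 2*s² (h(s) = -16 + 2*(s + s*s) = -16 + 2*(s + s²) = -16 + (2*s + 2*s²) = -16 + 2*s + 2*s²)
(h(-1242) - 2471468) + 2954020 = ((-16 + 2*(-1242) + 2*(-1242)²) - 2471468) + 2954020 = ((-16 - 2484 + 2*1542564) - 2471468) + 2954020 = ((-16 - 2484 + 3085128) - 2471468) + 2954020 = (3082628 - 2471468) + 2954020 = 611160 + 2954020 = 3565180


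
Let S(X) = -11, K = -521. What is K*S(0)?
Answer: 5731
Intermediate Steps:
K*S(0) = -521*(-11) = 5731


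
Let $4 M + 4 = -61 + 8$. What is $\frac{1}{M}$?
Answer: $- \frac{4}{57} \approx -0.070175$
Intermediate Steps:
$M = - \frac{57}{4}$ ($M = -1 + \frac{-61 + 8}{4} = -1 + \frac{1}{4} \left(-53\right) = -1 - \frac{53}{4} = - \frac{57}{4} \approx -14.25$)
$\frac{1}{M} = \frac{1}{- \frac{57}{4}} = - \frac{4}{57}$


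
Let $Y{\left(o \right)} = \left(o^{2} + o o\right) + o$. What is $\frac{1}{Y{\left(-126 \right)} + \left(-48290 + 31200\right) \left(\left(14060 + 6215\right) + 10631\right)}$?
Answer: $- \frac{1}{528151914} \approx -1.8934 \cdot 10^{-9}$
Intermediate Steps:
$Y{\left(o \right)} = o + 2 o^{2}$ ($Y{\left(o \right)} = \left(o^{2} + o^{2}\right) + o = 2 o^{2} + o = o + 2 o^{2}$)
$\frac{1}{Y{\left(-126 \right)} + \left(-48290 + 31200\right) \left(\left(14060 + 6215\right) + 10631\right)} = \frac{1}{- 126 \left(1 + 2 \left(-126\right)\right) + \left(-48290 + 31200\right) \left(\left(14060 + 6215\right) + 10631\right)} = \frac{1}{- 126 \left(1 - 252\right) - 17090 \left(20275 + 10631\right)} = \frac{1}{\left(-126\right) \left(-251\right) - 528183540} = \frac{1}{31626 - 528183540} = \frac{1}{-528151914} = - \frac{1}{528151914}$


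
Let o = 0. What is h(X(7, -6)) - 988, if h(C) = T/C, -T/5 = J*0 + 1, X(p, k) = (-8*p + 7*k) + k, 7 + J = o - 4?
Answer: -102747/104 ≈ -987.95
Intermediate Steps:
J = -11 (J = -7 + (0 - 4) = -7 - 4 = -11)
X(p, k) = -8*p + 8*k
T = -5 (T = -5*(-11*0 + 1) = -5*(0 + 1) = -5*1 = -5)
h(C) = -5/C
h(X(7, -6)) - 988 = -5/(-8*7 + 8*(-6)) - 988 = -5/(-56 - 48) - 988 = -5/(-104) - 988 = -5*(-1/104) - 988 = 5/104 - 988 = -102747/104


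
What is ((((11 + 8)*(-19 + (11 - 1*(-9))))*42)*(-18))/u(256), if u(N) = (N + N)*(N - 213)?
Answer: -3591/5504 ≈ -0.65243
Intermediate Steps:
u(N) = 2*N*(-213 + N) (u(N) = (2*N)*(-213 + N) = 2*N*(-213 + N))
((((11 + 8)*(-19 + (11 - 1*(-9))))*42)*(-18))/u(256) = ((((11 + 8)*(-19 + (11 - 1*(-9))))*42)*(-18))/((2*256*(-213 + 256))) = (((19*(-19 + (11 + 9)))*42)*(-18))/((2*256*43)) = (((19*(-19 + 20))*42)*(-18))/22016 = (((19*1)*42)*(-18))*(1/22016) = ((19*42)*(-18))*(1/22016) = (798*(-18))*(1/22016) = -14364*1/22016 = -3591/5504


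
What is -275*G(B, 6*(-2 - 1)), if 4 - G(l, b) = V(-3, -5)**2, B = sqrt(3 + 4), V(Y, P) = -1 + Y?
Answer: 3300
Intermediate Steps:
B = sqrt(7) ≈ 2.6458
G(l, b) = -12 (G(l, b) = 4 - (-1 - 3)**2 = 4 - 1*(-4)**2 = 4 - 1*16 = 4 - 16 = -12)
-275*G(B, 6*(-2 - 1)) = -275*(-12) = 3300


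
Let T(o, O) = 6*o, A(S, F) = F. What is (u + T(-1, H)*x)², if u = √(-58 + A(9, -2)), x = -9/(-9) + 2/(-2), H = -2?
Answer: -60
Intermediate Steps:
x = 0 (x = -9*(-⅑) + 2*(-½) = 1 - 1 = 0)
u = 2*I*√15 (u = √(-58 - 2) = √(-60) = 2*I*√15 ≈ 7.746*I)
(u + T(-1, H)*x)² = (2*I*√15 + (6*(-1))*0)² = (2*I*√15 - 6*0)² = (2*I*√15 + 0)² = (2*I*√15)² = -60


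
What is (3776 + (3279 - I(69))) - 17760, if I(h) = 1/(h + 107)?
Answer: -1884081/176 ≈ -10705.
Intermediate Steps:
I(h) = 1/(107 + h)
(3776 + (3279 - I(69))) - 17760 = (3776 + (3279 - 1/(107 + 69))) - 17760 = (3776 + (3279 - 1/176)) - 17760 = (3776 + 577103/176) - 17760 = 1241679/176 - 17760 = -1884081/176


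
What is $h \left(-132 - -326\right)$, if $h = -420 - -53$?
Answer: $-71198$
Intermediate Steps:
$h = -367$ ($h = -420 + 53 = -367$)
$h \left(-132 - -326\right) = - 367 \left(-132 - -326\right) = - 367 \left(-132 + 326\right) = \left(-367\right) 194 = -71198$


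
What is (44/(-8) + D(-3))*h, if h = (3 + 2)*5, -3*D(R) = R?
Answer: -225/2 ≈ -112.50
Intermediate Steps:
D(R) = -R/3
h = 25 (h = 5*5 = 25)
(44/(-8) + D(-3))*h = (44/(-8) - ⅓*(-3))*25 = (44*(-⅛) + 1)*25 = (-11/2 + 1)*25 = -9/2*25 = -225/2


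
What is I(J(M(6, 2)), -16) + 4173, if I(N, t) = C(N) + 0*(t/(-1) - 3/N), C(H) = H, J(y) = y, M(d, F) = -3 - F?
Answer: 4168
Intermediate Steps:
I(N, t) = N (I(N, t) = N + 0*(t/(-1) - 3/N) = N + 0*(t*(-1) - 3/N) = N + 0*(-t - 3/N) = N + 0 = N)
I(J(M(6, 2)), -16) + 4173 = (-3 - 1*2) + 4173 = (-3 - 2) + 4173 = -5 + 4173 = 4168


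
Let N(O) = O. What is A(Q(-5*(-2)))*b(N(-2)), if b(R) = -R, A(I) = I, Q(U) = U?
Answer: 20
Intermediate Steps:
A(Q(-5*(-2)))*b(N(-2)) = (-5*(-2))*(-1*(-2)) = 10*2 = 20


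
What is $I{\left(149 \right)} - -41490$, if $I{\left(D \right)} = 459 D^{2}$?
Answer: $10231749$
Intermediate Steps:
$I{\left(149 \right)} - -41490 = 459 \cdot 149^{2} - -41490 = 459 \cdot 22201 + 41490 = 10190259 + 41490 = 10231749$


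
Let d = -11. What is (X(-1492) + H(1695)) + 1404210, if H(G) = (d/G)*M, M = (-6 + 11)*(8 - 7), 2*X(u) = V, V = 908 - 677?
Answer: 952132667/678 ≈ 1.4043e+6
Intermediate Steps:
V = 231
X(u) = 231/2 (X(u) = (½)*231 = 231/2)
M = 5 (M = 5*1 = 5)
H(G) = -55/G (H(G) = -11/G*5 = -55/G)
(X(-1492) + H(1695)) + 1404210 = (231/2 - 55/1695) + 1404210 = (231/2 - 55*1/1695) + 1404210 = (231/2 - 11/339) + 1404210 = 78287/678 + 1404210 = 952132667/678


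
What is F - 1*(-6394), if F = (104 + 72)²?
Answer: 37370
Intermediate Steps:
F = 30976 (F = 176² = 30976)
F - 1*(-6394) = 30976 - 1*(-6394) = 30976 + 6394 = 37370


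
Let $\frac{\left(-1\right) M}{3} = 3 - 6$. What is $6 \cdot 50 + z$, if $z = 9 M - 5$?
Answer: $376$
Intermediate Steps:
$M = 9$ ($M = - 3 \left(3 - 6\right) = \left(-3\right) \left(-3\right) = 9$)
$z = 76$ ($z = 9 \cdot 9 - 5 = 81 - 5 = 76$)
$6 \cdot 50 + z = 6 \cdot 50 + 76 = 300 + 76 = 376$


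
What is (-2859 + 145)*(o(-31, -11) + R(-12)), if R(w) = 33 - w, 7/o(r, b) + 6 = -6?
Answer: -723281/6 ≈ -1.2055e+5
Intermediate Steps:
o(r, b) = -7/12 (o(r, b) = 7/(-6 - 6) = 7/(-12) = 7*(-1/12) = -7/12)
(-2859 + 145)*(o(-31, -11) + R(-12)) = (-2859 + 145)*(-7/12 + (33 - 1*(-12))) = -2714*(-7/12 + (33 + 12)) = -2714*(-7/12 + 45) = -2714*533/12 = -723281/6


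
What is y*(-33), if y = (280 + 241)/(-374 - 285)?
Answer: 17193/659 ≈ 26.090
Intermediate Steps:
y = -521/659 (y = 521/(-659) = 521*(-1/659) = -521/659 ≈ -0.79059)
y*(-33) = -521/659*(-33) = 17193/659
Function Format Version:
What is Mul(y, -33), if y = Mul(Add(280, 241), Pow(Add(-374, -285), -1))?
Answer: Rational(17193, 659) ≈ 26.090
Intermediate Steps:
y = Rational(-521, 659) (y = Mul(521, Pow(-659, -1)) = Mul(521, Rational(-1, 659)) = Rational(-521, 659) ≈ -0.79059)
Mul(y, -33) = Mul(Rational(-521, 659), -33) = Rational(17193, 659)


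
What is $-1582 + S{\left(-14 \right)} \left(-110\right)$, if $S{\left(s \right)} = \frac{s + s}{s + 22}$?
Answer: $-1197$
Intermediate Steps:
$S{\left(s \right)} = \frac{2 s}{22 + s}$
$-1582 + S{\left(-14 \right)} \left(-110\right) = -1582 + 2 \left(-14\right) \frac{1}{22 - 14} \left(-110\right) = -1582 + 2 \left(-14\right) \frac{1}{8} \left(-110\right) = -1582 - -385 = -1582 + 385 = -1197$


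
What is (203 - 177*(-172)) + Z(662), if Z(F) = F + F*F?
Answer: 469553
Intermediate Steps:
Z(F) = F + F**2
(203 - 177*(-172)) + Z(662) = (203 - 177*(-172)) + 662*(1 + 662) = (203 + 30444) + 662*663 = 30647 + 438906 = 469553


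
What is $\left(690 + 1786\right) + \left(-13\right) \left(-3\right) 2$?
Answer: $2554$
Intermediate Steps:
$\left(690 + 1786\right) + \left(-13\right) \left(-3\right) 2 = 2476 + 39 \cdot 2 = 2476 + 78 = 2554$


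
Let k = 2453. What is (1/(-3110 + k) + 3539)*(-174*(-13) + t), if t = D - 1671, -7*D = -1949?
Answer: 14150692492/4599 ≈ 3.0769e+6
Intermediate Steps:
D = 1949/7 (D = -⅐*(-1949) = 1949/7 ≈ 278.43)
t = -9748/7 (t = 1949/7 - 1671 = -9748/7 ≈ -1392.6)
(1/(-3110 + k) + 3539)*(-174*(-13) + t) = (1/(-3110 + 2453) + 3539)*(-174*(-13) - 9748/7) = (1/(-657) + 3539)*(2262 - 9748/7) = (-1/657 + 3539)*(6086/7) = (2325122/657)*(6086/7) = 14150692492/4599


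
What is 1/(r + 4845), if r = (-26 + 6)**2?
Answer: 1/5245 ≈ 0.00019066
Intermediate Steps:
r = 400 (r = (-20)**2 = 400)
1/(r + 4845) = 1/(400 + 4845) = 1/5245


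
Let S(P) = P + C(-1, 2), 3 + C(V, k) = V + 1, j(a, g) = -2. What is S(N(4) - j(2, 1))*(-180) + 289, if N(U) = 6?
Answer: -611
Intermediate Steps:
C(V, k) = -2 + V (C(V, k) = -3 + (V + 1) = -3 + (1 + V) = -2 + V)
S(P) = -3 + P (S(P) = P + (-2 - 1) = P - 3 = -3 + P)
S(N(4) - j(2, 1))*(-180) + 289 = (-3 + (6 - 1*(-2)))*(-180) + 289 = (-3 + (6 + 2))*(-180) + 289 = (-3 + 8)*(-180) + 289 = 5*(-180) + 289 = -900 + 289 = -611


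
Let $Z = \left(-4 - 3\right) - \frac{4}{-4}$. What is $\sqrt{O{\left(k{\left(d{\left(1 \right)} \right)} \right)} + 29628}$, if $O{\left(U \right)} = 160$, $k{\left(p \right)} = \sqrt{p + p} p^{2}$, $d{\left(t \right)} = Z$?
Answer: $2 \sqrt{7447} \approx 172.59$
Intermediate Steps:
$Z = -6$ ($Z = -7 - -1 = -7 + 1 = -6$)
$d{\left(t \right)} = -6$
$k{\left(p \right)} = \sqrt{2} p^{\frac{5}{2}}$ ($k{\left(p \right)} = \sqrt{2 p} p^{2} = \sqrt{2} \sqrt{p} p^{2} = \sqrt{2} p^{\frac{5}{2}}$)
$\sqrt{O{\left(k{\left(d{\left(1 \right)} \right)} \right)} + 29628} = \sqrt{160 + 29628} = \sqrt{29788} = 2 \sqrt{7447}$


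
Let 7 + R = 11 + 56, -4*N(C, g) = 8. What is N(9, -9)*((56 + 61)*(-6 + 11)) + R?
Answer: -1110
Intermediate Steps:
N(C, g) = -2 (N(C, g) = -¼*8 = -2)
R = 60 (R = -7 + (11 + 56) = -7 + 67 = 60)
N(9, -9)*((56 + 61)*(-6 + 11)) + R = -2*(56 + 61)*(-6 + 11) + 60 = -234*5 + 60 = -2*585 + 60 = -1170 + 60 = -1110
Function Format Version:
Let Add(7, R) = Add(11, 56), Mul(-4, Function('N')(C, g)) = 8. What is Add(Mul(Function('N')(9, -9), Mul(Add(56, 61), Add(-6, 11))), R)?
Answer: -1110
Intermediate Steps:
Function('N')(C, g) = -2 (Function('N')(C, g) = Mul(Rational(-1, 4), 8) = -2)
R = 60 (R = Add(-7, Add(11, 56)) = Add(-7, 67) = 60)
Add(Mul(Function('N')(9, -9), Mul(Add(56, 61), Add(-6, 11))), R) = Add(Mul(-2, Mul(Add(56, 61), Add(-6, 11))), 60) = Add(Mul(-2, Mul(117, 5)), 60) = Add(Mul(-2, 585), 60) = Add(-1170, 60) = -1110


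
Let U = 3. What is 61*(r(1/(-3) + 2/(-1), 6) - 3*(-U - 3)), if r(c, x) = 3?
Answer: 1281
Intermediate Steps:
61*(r(1/(-3) + 2/(-1), 6) - 3*(-U - 3)) = 61*(3 - 3*(-1*3 - 3)) = 61*(3 - 3*(-3 - 3)) = 61*(3 - 3*(-6)) = 61*(3 + 18) = 61*21 = 1281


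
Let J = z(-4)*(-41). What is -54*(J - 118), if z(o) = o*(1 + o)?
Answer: 32940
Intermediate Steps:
J = -492 (J = -4*(1 - 4)*(-41) = -4*(-3)*(-41) = 12*(-41) = -492)
-54*(J - 118) = -54*(-492 - 118) = -54*(-610) = 32940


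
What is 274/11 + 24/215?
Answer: 59174/2365 ≈ 25.021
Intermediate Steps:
274/11 + 24/215 = 59174/2365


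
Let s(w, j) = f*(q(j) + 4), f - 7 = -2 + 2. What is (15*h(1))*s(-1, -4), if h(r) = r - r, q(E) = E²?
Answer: 0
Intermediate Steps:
f = 7 (f = 7 + (-2 + 2) = 7 + 0 = 7)
s(w, j) = 28 + 7*j² (s(w, j) = 7*(j² + 4) = 7*(4 + j²) = 28 + 7*j²)
h(r) = 0
(15*h(1))*s(-1, -4) = (15*0)*(28 + 7*(-4)²) = 0*(28 + 7*16) = 0*(28 + 112) = 0*140 = 0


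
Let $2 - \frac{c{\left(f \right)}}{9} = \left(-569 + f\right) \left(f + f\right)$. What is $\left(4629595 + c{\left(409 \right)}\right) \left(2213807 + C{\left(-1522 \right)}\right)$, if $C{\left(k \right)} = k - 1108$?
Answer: $12841483396341$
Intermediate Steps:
$C{\left(k \right)} = -1108 + k$
$c{\left(f \right)} = 18 - 18 f \left(-569 + f\right)$ ($c{\left(f \right)} = 18 - 9 \left(-569 + f\right) \left(f + f\right) = 18 - 9 \left(-569 + f\right) 2 f = 18 - 9 \cdot 2 f \left(-569 + f\right) = 18 - 18 f \left(-569 + f\right)$)
$\left(4629595 + c{\left(409 \right)}\right) \left(2213807 + C{\left(-1522 \right)}\right) = \left(4629595 + \left(18 - 18 \cdot 409^{2} + 10242 \cdot 409\right)\right) \left(2213807 - 2630\right) = \left(4629595 + \left(18 - 3011058 + 4188978\right)\right) \left(2213807 - 2630\right) = \left(4629595 + \left(18 - 3011058 + 4188978\right)\right) 2211177 = \left(4629595 + 1177938\right) 2211177 = 5807533 \cdot 2211177 = 12841483396341$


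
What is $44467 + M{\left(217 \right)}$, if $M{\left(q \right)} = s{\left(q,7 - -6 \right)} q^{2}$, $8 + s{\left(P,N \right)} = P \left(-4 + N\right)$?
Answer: $91632572$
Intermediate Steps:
$s{\left(P,N \right)} = -8 + P \left(-4 + N\right)$
$M{\left(q \right)} = q^{2} \left(-8 + 9 q\right)$ ($M{\left(q \right)} = \left(-8 - 4 q + \left(7 - -6\right) q\right) q^{2} = \left(-8 - 4 q + \left(7 + 6\right) q\right) q^{2} = \left(-8 - 4 q + 13 q\right) q^{2} = \left(-8 + 9 q\right) q^{2} = q^{2} \left(-8 + 9 q\right)$)
$44467 + M{\left(217 \right)} = 44467 + 217^{2} \left(-8 + 9 \cdot 217\right) = 44467 + 47089 \left(-8 + 1953\right) = 44467 + 47089 \cdot 1945 = 44467 + 91588105 = 91632572$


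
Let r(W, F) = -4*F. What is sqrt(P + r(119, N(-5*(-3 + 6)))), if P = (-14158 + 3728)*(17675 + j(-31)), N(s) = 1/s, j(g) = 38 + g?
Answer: 4*I*sqrt(2593452090)/15 ≈ 13580.0*I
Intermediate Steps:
P = -184423260 (P = (-14158 + 3728)*(17675 + (38 - 31)) = -10430*(17675 + 7) = -10430*17682 = -184423260)
sqrt(P + r(119, N(-5*(-3 + 6)))) = sqrt(-184423260 - 4*(-1/(5*(-3 + 6)))) = sqrt(-184423260 - 4/((-5*3))) = sqrt(-184423260 - 4/(-15)) = sqrt(-184423260 - 4*(-1/15)) = sqrt(-184423260 + 4/15) = sqrt(-2766348896/15) = 4*I*sqrt(2593452090)/15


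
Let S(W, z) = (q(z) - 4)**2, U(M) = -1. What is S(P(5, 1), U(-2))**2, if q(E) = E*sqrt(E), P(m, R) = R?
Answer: (4 + I)**4 ≈ 161.0 + 240.0*I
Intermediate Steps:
q(E) = E**(3/2)
S(W, z) = (-4 + z**(3/2))**2 (S(W, z) = (z**(3/2) - 4)**2 = (-4 + z**(3/2))**2)
S(P(5, 1), U(-2))**2 = ((-4 + (-1)**(3/2))**2)**2 = ((-4 - I)**2)**2 = (-4 - I)**4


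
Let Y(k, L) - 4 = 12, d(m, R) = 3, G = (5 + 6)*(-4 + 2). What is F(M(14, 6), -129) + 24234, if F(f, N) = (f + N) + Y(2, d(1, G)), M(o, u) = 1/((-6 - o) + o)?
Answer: 144725/6 ≈ 24121.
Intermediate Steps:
G = -22 (G = 11*(-2) = -22)
Y(k, L) = 16 (Y(k, L) = 4 + 12 = 16)
M(o, u) = -1/6 (M(o, u) = 1/(-6) = -1/6)
F(f, N) = 16 + N + f (F(f, N) = (f + N) + 16 = (N + f) + 16 = 16 + N + f)
F(M(14, 6), -129) + 24234 = (16 - 129 - 1/6) + 24234 = -679/6 + 24234 = 144725/6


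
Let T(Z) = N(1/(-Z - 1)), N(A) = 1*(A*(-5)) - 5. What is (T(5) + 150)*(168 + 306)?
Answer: 69125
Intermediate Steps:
N(A) = -5 - 5*A (N(A) = 1*(-5*A) - 5 = -5*A - 5 = -5 - 5*A)
T(Z) = -5 - 5/(-1 - Z) (T(Z) = -5 - 5/(-Z - 1) = -5 - 5/(-1 - Z))
(T(5) + 150)*(168 + 306) = (-5*5/(1 + 5) + 150)*(168 + 306) = (-5*5/6 + 150)*474 = (-5*5*1/6 + 150)*474 = (-25/6 + 150)*474 = (875/6)*474 = 69125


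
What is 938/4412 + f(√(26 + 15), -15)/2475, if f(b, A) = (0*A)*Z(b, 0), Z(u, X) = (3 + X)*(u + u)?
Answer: 469/2206 ≈ 0.21260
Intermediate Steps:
Z(u, X) = 2*u*(3 + X) (Z(u, X) = (3 + X)*(2*u) = 2*u*(3 + X))
f(b, A) = 0 (f(b, A) = (0*A)*(2*b*(3 + 0)) = 0*(2*b*3) = 0*(6*b) = 0)
938/4412 + f(√(26 + 15), -15)/2475 = 938/4412 + 0/2475 = 938*(1/4412) + 0*(1/2475) = 469/2206 + 0 = 469/2206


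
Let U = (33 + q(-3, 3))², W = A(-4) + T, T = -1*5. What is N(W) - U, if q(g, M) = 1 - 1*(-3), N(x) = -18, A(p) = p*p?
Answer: -1387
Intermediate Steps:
T = -5
A(p) = p²
W = 11 (W = (-4)² - 5 = 16 - 5 = 11)
q(g, M) = 4 (q(g, M) = 1 + 3 = 4)
U = 1369 (U = (33 + 4)² = 37² = 1369)
N(W) - U = -18 - 1*1369 = -18 - 1369 = -1387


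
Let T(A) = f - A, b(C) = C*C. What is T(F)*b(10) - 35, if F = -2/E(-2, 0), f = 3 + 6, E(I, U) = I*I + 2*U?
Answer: 915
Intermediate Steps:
E(I, U) = I² + 2*U
f = 9
F = -½ (F = -2/((-2)² + 2*0) = -2/(4 + 0) = -2/4 = -2*¼ = -½ ≈ -0.50000)
b(C) = C²
T(A) = 9 - A
T(F)*b(10) - 35 = (9 - 1*(-½))*10² - 35 = (9 + ½)*100 - 35 = (19/2)*100 - 35 = 950 - 35 = 915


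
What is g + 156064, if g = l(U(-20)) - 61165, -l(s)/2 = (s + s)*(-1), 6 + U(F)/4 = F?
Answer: 94483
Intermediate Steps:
U(F) = -24 + 4*F
l(s) = 4*s (l(s) = -2*(s + s)*(-1) = -2*2*s*(-1) = -(-4)*s = 4*s)
g = -61581 (g = 4*(-24 + 4*(-20)) - 61165 = 4*(-24 - 80) - 61165 = 4*(-104) - 61165 = -416 - 61165 = -61581)
g + 156064 = -61581 + 156064 = 94483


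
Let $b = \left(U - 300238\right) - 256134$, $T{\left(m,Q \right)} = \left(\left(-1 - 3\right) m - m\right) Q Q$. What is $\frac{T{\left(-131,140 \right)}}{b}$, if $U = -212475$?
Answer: $- \frac{12838000}{768847} \approx -16.698$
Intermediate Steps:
$T{\left(m,Q \right)} = - 5 m Q^{2}$ ($T{\left(m,Q \right)} = \left(- 4 m - m\right) Q Q = - 5 m Q Q = - 5 Q m Q = - 5 m Q^{2}$)
$b = -768847$ ($b = \left(-212475 - 300238\right) - 256134 = -512713 - 256134 = -768847$)
$\frac{T{\left(-131,140 \right)}}{b} = \frac{\left(-5\right) \left(-131\right) 140^{2}}{-768847} = \left(-5\right) \left(-131\right) 19600 \left(- \frac{1}{768847}\right) = 12838000 \left(- \frac{1}{768847}\right) = - \frac{12838000}{768847}$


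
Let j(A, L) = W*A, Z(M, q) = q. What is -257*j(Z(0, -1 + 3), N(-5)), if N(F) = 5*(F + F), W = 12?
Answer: -6168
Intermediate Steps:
N(F) = 10*F (N(F) = 5*(2*F) = 10*F)
j(A, L) = 12*A
-257*j(Z(0, -1 + 3), N(-5)) = -3084*(-1 + 3) = -3084*2 = -257*24 = -6168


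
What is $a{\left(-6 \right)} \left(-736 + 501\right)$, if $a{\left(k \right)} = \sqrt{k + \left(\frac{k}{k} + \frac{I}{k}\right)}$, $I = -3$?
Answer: $- \frac{705 i \sqrt{2}}{2} \approx - 498.51 i$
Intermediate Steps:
$a{\left(k \right)} = \sqrt{1 + k - \frac{3}{k}}$ ($a{\left(k \right)} = \sqrt{k - \left(\frac{3}{k} - \frac{k}{k}\right)} = \sqrt{k + \left(1 - \frac{3}{k}\right)} = \sqrt{1 + k - \frac{3}{k}}$)
$a{\left(-6 \right)} \left(-736 + 501\right) = \sqrt{1 - 6 - \frac{3}{-6}} \left(-736 + 501\right) = \sqrt{1 - 6 - - \frac{1}{2}} \left(-235\right) = \sqrt{1 - 6 + \frac{1}{2}} \left(-235\right) = \sqrt{- \frac{9}{2}} \left(-235\right) = \frac{3 i \sqrt{2}}{2} \left(-235\right) = - \frac{705 i \sqrt{2}}{2}$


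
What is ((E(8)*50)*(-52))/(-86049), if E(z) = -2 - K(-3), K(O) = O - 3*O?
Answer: -20800/86049 ≈ -0.24172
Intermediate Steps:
K(O) = -2*O
E(z) = -8 (E(z) = -2 - (-2)*(-3) = -2 - 1*6 = -2 - 6 = -8)
((E(8)*50)*(-52))/(-86049) = (-8*50*(-52))/(-86049) = -400*(-52)*(-1/86049) = 20800*(-1/86049) = -20800/86049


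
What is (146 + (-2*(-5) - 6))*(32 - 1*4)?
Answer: 4200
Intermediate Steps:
(146 + (-2*(-5) - 6))*(32 - 1*4) = (146 + (10 - 6))*(32 - 4) = (146 + 4)*28 = 150*28 = 4200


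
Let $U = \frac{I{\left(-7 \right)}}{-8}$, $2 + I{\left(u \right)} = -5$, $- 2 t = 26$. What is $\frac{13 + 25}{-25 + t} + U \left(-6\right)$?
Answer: $- \frac{25}{4} \approx -6.25$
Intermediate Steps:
$t = -13$ ($t = \left(- \frac{1}{2}\right) 26 = -13$)
$I{\left(u \right)} = -7$ ($I{\left(u \right)} = -2 - 5 = -7$)
$U = \frac{7}{8}$ ($U = - \frac{7}{-8} = \left(-7\right) \left(- \frac{1}{8}\right) = \frac{7}{8} \approx 0.875$)
$\frac{13 + 25}{-25 + t} + U \left(-6\right) = \frac{13 + 25}{-25 - 13} + \frac{7}{8} \left(-6\right) = \frac{38}{-38} - \frac{21}{4} = 38 \left(- \frac{1}{38}\right) - \frac{21}{4} = -1 - \frac{21}{4} = - \frac{25}{4}$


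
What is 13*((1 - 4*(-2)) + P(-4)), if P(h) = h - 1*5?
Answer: 0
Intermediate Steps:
P(h) = -5 + h (P(h) = h - 5 = -5 + h)
13*((1 - 4*(-2)) + P(-4)) = 13*((1 - 4*(-2)) + (-5 - 4)) = 13*((1 + 8) - 9) = 13*(9 - 9) = 13*0 = 0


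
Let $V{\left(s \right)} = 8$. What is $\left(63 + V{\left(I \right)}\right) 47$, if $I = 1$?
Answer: $3337$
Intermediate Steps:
$\left(63 + V{\left(I \right)}\right) 47 = \left(63 + 8\right) 47 = 71 \cdot 47 = 3337$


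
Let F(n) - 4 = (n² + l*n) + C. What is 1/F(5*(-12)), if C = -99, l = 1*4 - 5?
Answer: 1/3565 ≈ 0.00028051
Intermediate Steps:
l = -1 (l = 4 - 5 = -1)
F(n) = -95 + n² - n (F(n) = 4 + ((n² - n) - 99) = 4 + (-99 + n² - n) = -95 + n² - n)
1/F(5*(-12)) = 1/(-95 + (5*(-12))² - 5*(-12)) = 1/(-95 + (-60)² - 1*(-60)) = 1/(-95 + 3600 + 60) = 1/3565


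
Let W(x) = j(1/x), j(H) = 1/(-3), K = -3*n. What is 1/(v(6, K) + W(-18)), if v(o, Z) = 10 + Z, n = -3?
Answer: 3/56 ≈ 0.053571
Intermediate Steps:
K = 9 (K = -3*(-3) = 9)
j(H) = -1/3
W(x) = -1/3
1/(v(6, K) + W(-18)) = 1/((10 + 9) - 1/3) = 1/(19 - 1/3) = 1/(56/3) = 3/56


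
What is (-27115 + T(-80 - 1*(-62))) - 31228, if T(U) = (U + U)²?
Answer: -57047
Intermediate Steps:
T(U) = 4*U² (T(U) = (2*U)² = 4*U²)
(-27115 + T(-80 - 1*(-62))) - 31228 = (-27115 + 4*(-80 - 1*(-62))²) - 31228 = (-27115 + 4*(-80 + 62)²) - 31228 = (-27115 + 4*(-18)²) - 31228 = (-27115 + 4*324) - 31228 = (-27115 + 1296) - 31228 = -25819 - 31228 = -57047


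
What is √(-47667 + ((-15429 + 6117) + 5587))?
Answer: 8*I*√803 ≈ 226.7*I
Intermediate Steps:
√(-47667 + ((-15429 + 6117) + 5587)) = √(-47667 + (-9312 + 5587)) = √(-47667 - 3725) = √(-51392) = 8*I*√803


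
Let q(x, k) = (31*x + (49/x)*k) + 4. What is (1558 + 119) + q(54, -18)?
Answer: 10016/3 ≈ 3338.7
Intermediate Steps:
q(x, k) = 4 + 31*x + 49*k/x (q(x, k) = (31*x + 49*k/x) + 4 = 4 + 31*x + 49*k/x)
(1558 + 119) + q(54, -18) = (1558 + 119) + (4 + 31*54 + 49*(-18)/54) = 1677 + (4 + 1674 + 49*(-18)*(1/54)) = 1677 + (4 + 1674 - 49/3) = 1677 + 4985/3 = 10016/3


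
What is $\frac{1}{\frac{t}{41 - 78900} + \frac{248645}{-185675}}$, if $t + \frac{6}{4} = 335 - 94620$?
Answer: $- \frac{532441630}{76409097} \approx -6.9683$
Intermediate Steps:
$t = - \frac{188573}{2}$ ($t = - \frac{3}{2} + \left(335 - 94620\right) = - \frac{3}{2} - 94285 = - \frac{188573}{2} \approx -94287.0$)
$\frac{1}{\frac{t}{41 - 78900} + \frac{248645}{-185675}} = \frac{1}{- \frac{188573}{2 \left(41 - 78900\right)} + \frac{248645}{-185675}} = \frac{1}{- \frac{188573}{2 \left(41 - 78900\right)} + 248645 \left(- \frac{1}{185675}\right)} = \frac{1}{- \frac{188573}{2 \left(-78859\right)} - \frac{49729}{37135}} = \frac{1}{\left(- \frac{188573}{2}\right) \left(- \frac{1}{78859}\right) - \frac{49729}{37135}} = \frac{1}{\frac{17143}{14338} - \frac{49729}{37135}} = \frac{1}{- \frac{76409097}{532441630}} = - \frac{532441630}{76409097}$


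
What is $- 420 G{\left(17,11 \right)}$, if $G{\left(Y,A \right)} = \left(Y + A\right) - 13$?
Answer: $-6300$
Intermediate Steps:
$G{\left(Y,A \right)} = -13 + A + Y$ ($G{\left(Y,A \right)} = \left(A + Y\right) - 13 = -13 + A + Y$)
$- 420 G{\left(17,11 \right)} = - 420 \left(-13 + 11 + 17\right) = \left(-420\right) 15 = -6300$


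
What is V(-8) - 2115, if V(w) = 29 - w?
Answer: -2078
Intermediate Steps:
V(-8) - 2115 = (29 - 1*(-8)) - 2115 = (29 + 8) - 2115 = 37 - 2115 = -2078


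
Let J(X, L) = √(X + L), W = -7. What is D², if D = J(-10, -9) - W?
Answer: (7 + I*√19)² ≈ 30.0 + 61.025*I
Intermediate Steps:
J(X, L) = √(L + X)
D = 7 + I*√19 (D = √(-9 - 10) - 1*(-7) = √(-19) + 7 = I*√19 + 7 = 7 + I*√19 ≈ 7.0 + 4.3589*I)
D² = (7 + I*√19)²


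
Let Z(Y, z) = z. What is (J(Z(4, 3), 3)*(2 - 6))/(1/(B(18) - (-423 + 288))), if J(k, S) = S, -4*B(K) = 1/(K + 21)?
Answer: -21059/13 ≈ -1619.9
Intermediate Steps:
B(K) = -1/(4*(21 + K)) (B(K) = -1/(4*(K + 21)) = -1/(4*(21 + K)))
(J(Z(4, 3), 3)*(2 - 6))/(1/(B(18) - (-423 + 288))) = (3*(2 - 6))/(1/(-1/(84 + 4*18) - (-423 + 288))) = (3*(-4))/(1/(-1/(84 + 72) - 1*(-135))) = -12/(1/(-1/156 + 135)) = -12/(1/(21059/156)) = -12/156/21059 = -12*21059/156 = -21059/13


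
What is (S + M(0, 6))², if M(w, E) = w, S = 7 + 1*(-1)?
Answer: 36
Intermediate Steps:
S = 6 (S = 7 - 1 = 6)
(S + M(0, 6))² = (6 + 0)² = 6² = 36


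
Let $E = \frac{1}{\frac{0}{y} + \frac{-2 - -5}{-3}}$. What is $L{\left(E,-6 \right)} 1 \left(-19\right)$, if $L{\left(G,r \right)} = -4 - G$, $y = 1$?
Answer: $57$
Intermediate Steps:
$E = -1$ ($E = \frac{1}{\frac{0}{1} + \frac{-2 - -5}{-3}} = \frac{1}{0 \cdot 1 + \left(-2 + 5\right) \left(- \frac{1}{3}\right)} = \frac{1}{0 + 3 \left(- \frac{1}{3}\right)} = \frac{1}{0 - 1} = \frac{1}{-1} = -1$)
$L{\left(E,-6 \right)} 1 \left(-19\right) = \left(-4 - -1\right) 1 \left(-19\right) = \left(-4 + 1\right) 1 \left(-19\right) = \left(-3\right) 1 \left(-19\right) = \left(-3\right) \left(-19\right) = 57$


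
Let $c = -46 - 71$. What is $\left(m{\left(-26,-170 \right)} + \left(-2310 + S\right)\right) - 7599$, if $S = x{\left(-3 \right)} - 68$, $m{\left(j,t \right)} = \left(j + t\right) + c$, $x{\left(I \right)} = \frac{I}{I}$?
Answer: $-10289$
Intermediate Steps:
$x{\left(I \right)} = 1$
$c = -117$ ($c = -46 - 71 = -117$)
$m{\left(j,t \right)} = -117 + j + t$ ($m{\left(j,t \right)} = \left(j + t\right) - 117 = -117 + j + t$)
$S = -67$ ($S = 1 - 68 = -67$)
$\left(m{\left(-26,-170 \right)} + \left(-2310 + S\right)\right) - 7599 = \left(\left(-117 - 26 - 170\right) - 2377\right) - 7599 = \left(-313 - 2377\right) - 7599 = -2690 - 7599 = -10289$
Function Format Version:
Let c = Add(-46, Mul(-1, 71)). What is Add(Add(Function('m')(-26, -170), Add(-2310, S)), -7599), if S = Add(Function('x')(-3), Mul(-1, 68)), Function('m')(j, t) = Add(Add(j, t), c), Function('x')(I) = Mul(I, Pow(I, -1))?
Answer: -10289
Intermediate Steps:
Function('x')(I) = 1
c = -117 (c = Add(-46, -71) = -117)
Function('m')(j, t) = Add(-117, j, t) (Function('m')(j, t) = Add(Add(j, t), -117) = Add(-117, j, t))
S = -67 (S = Add(1, Mul(-1, 68)) = Add(1, -68) = -67)
Add(Add(Function('m')(-26, -170), Add(-2310, S)), -7599) = Add(Add(Add(-117, -26, -170), Add(-2310, -67)), -7599) = Add(Add(-313, -2377), -7599) = Add(-2690, -7599) = -10289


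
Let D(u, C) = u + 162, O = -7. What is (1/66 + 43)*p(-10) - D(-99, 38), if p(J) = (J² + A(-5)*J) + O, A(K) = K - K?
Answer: 86623/22 ≈ 3937.4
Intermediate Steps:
A(K) = 0
D(u, C) = 162 + u
p(J) = -7 + J² (p(J) = (J² + 0*J) - 7 = (J² + 0) - 7 = J² - 7 = -7 + J²)
(1/66 + 43)*p(-10) - D(-99, 38) = (1/66 + 43)*(-7 + (-10)²) - (162 - 99) = (1/66 + 43)*(-7 + 100) - 1*63 = (2839/66)*93 - 63 = 88009/22 - 63 = 86623/22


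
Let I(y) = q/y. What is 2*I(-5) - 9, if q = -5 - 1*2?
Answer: -31/5 ≈ -6.2000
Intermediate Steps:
q = -7 (q = -5 - 2 = -7)
I(y) = -7/y
2*I(-5) - 9 = 2*(-7/(-5)) - 9 = 2*(-7*(-⅕)) - 9 = 2*(7/5) - 9 = 14/5 - 9 = -31/5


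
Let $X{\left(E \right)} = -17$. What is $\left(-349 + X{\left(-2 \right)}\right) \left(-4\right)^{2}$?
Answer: $-5856$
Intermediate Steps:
$\left(-349 + X{\left(-2 \right)}\right) \left(-4\right)^{2} = \left(-349 - 17\right) \left(-4\right)^{2} = \left(-366\right) 16 = -5856$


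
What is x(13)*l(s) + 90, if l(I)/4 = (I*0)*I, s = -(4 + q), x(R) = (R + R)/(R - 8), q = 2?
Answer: 90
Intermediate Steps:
x(R) = 2*R/(-8 + R) (x(R) = (2*R)/(-8 + R) = 2*R/(-8 + R))
s = -6 (s = -(4 + 2) = -1*6 = -6)
l(I) = 0 (l(I) = 4*((I*0)*I) = 4*(0*I) = 4*0 = 0)
x(13)*l(s) + 90 = (2*13/(-8 + 13))*0 + 90 = (2*13/5)*0 + 90 = (2*13*(1/5))*0 + 90 = (26/5)*0 + 90 = 0 + 90 = 90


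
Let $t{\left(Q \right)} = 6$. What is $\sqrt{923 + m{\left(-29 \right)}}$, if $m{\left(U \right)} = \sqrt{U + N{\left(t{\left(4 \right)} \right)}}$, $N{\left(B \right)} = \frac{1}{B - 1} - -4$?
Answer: $\frac{\sqrt{23075 + 10 i \sqrt{155}}}{5} \approx 30.381 + 0.081958 i$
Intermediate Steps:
$N{\left(B \right)} = 4 + \frac{1}{-1 + B}$ ($N{\left(B \right)} = \frac{1}{-1 + B} + 4 = 4 + \frac{1}{-1 + B}$)
$m{\left(U \right)} = \sqrt{\frac{21}{5} + U}$ ($m{\left(U \right)} = \sqrt{U + \frac{-3 + 4 \cdot 6}{-1 + 6}} = \sqrt{U + \frac{-3 + 24}{5}} = \sqrt{U + \frac{1}{5} \cdot 21} = \sqrt{U + \frac{21}{5}} = \sqrt{\frac{21}{5} + U}$)
$\sqrt{923 + m{\left(-29 \right)}} = \sqrt{923 + \frac{\sqrt{105 + 25 \left(-29\right)}}{5}} = \sqrt{923 + \frac{\sqrt{105 - 725}}{5}} = \sqrt{923 + \frac{\sqrt{-620}}{5}} = \sqrt{923 + \frac{2 i \sqrt{155}}{5}}$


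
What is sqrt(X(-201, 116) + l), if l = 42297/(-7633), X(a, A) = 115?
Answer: sqrt(6377356234)/7633 ≈ 10.462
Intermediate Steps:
l = -42297/7633 (l = 42297*(-1/7633) = -42297/7633 ≈ -5.5413)
sqrt(X(-201, 116) + l) = sqrt(115 - 42297/7633) = sqrt(835498/7633) = sqrt(6377356234)/7633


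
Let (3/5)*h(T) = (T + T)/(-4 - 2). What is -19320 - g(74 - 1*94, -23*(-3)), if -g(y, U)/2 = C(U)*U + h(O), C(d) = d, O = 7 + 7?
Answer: -88322/9 ≈ -9813.6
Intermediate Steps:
O = 14
h(T) = -5*T/9 (h(T) = 5*((T + T)/(-4 - 2))/3 = 5*((2*T)/(-6))/3 = 5*((2*T)*(-⅙))/3 = 5*(-T/3)/3 = -5*T/9)
g(y, U) = 140/9 - 2*U² (g(y, U) = -2*(U*U - 5/9*14) = -2*(U² - 70/9) = -2*(-70/9 + U²) = 140/9 - 2*U²)
-19320 - g(74 - 1*94, -23*(-3)) = -19320 - (140/9 - 2*(-23*(-3))²) = -19320 - (140/9 - 2*69²) = -19320 - (140/9 - 2*4761) = -19320 - (140/9 - 9522) = -19320 - 1*(-85558/9) = -19320 + 85558/9 = -88322/9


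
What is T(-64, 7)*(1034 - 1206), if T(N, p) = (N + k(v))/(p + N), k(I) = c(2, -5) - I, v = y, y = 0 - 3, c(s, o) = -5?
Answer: -3784/19 ≈ -199.16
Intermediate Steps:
y = -3
v = -3
k(I) = -5 - I
T(N, p) = (-2 + N)/(N + p) (T(N, p) = (N + (-5 - 1*(-3)))/(p + N) = (N + (-5 + 3))/(N + p) = (N - 2)/(N + p) = (-2 + N)/(N + p))
T(-64, 7)*(1034 - 1206) = ((-2 - 64)/(-64 + 7))*(1034 - 1206) = (-66/(-57))*(-172) = -1/57*(-66)*(-172) = (22/19)*(-172) = -3784/19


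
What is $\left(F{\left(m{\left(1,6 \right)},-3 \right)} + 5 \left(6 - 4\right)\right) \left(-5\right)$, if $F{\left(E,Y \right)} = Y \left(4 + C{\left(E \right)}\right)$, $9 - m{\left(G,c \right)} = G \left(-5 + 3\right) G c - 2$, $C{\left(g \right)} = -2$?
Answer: $-20$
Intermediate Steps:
$m{\left(G,c \right)} = 11 + 2 c G^{2}$ ($m{\left(G,c \right)} = 9 - \left(G \left(-5 + 3\right) G c - 2\right) = 9 - \left(G \left(-2\right) G c - 2\right) = 9 - \left(- 2 G G c - 2\right) = 9 - \left(- 2 G^{2} c - 2\right) = 9 - \left(- 2 c G^{2} - 2\right) = 9 - \left(-2 - 2 c G^{2}\right) = 9 + \left(2 + 2 c G^{2}\right) = 11 + 2 c G^{2}$)
$F{\left(E,Y \right)} = 2 Y$ ($F{\left(E,Y \right)} = Y \left(4 - 2\right) = Y 2 = 2 Y$)
$\left(F{\left(m{\left(1,6 \right)},-3 \right)} + 5 \left(6 - 4\right)\right) \left(-5\right) = \left(2 \left(-3\right) + 5 \left(6 - 4\right)\right) \left(-5\right) = \left(-6 + 5 \cdot 2\right) \left(-5\right) = \left(-6 + 10\right) \left(-5\right) = 4 \left(-5\right) = -20$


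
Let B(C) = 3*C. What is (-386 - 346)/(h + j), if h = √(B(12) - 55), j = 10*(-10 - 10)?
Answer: 146400/40019 + 732*I*√19/40019 ≈ 3.6583 + 0.07973*I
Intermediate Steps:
j = -200 (j = 10*(-20) = -200)
h = I*√19 (h = √(3*12 - 55) = √(36 - 55) = √(-19) = I*√19 ≈ 4.3589*I)
(-386 - 346)/(h + j) = (-386 - 346)/(I*√19 - 200) = -732/(-200 + I*√19)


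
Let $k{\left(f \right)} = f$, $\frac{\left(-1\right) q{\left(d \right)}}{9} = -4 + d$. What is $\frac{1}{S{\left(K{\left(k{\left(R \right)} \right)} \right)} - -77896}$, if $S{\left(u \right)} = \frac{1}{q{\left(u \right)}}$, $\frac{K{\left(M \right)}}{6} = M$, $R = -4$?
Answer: $\frac{252}{19629793} \approx 1.2838 \cdot 10^{-5}$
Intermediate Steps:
$q{\left(d \right)} = 36 - 9 d$ ($q{\left(d \right)} = - 9 \left(-4 + d\right) = 36 - 9 d$)
$K{\left(M \right)} = 6 M$
$S{\left(u \right)} = \frac{1}{36 - 9 u}$
$\frac{1}{S{\left(K{\left(k{\left(R \right)} \right)} \right)} - -77896} = \frac{1}{- \frac{1}{-36 + 9 \cdot 6 \left(-4\right)} - -77896} = \frac{1}{- \frac{1}{-36 + 9 \left(-24\right)} + 77896} = \frac{1}{- \frac{1}{-36 - 216} + 77896} = \frac{1}{- \frac{1}{-252} + 77896} = \frac{1}{\left(-1\right) \left(- \frac{1}{252}\right) + 77896} = \frac{1}{\frac{1}{252} + 77896} = \frac{1}{\frac{19629793}{252}} = \frac{252}{19629793}$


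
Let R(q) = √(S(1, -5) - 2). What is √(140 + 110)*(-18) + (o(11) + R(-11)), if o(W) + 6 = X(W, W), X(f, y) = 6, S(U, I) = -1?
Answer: -90*√10 + I*√3 ≈ -284.6 + 1.732*I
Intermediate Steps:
R(q) = I*√3 (R(q) = √(-1 - 2) = √(-3) = I*√3)
o(W) = 0 (o(W) = -6 + 6 = 0)
√(140 + 110)*(-18) + (o(11) + R(-11)) = √(140 + 110)*(-18) + (0 + I*√3) = √250*(-18) + I*√3 = (5*√10)*(-18) + I*√3 = -90*√10 + I*√3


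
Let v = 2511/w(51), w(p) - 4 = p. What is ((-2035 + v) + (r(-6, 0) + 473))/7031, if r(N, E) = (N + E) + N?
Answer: -84059/386705 ≈ -0.21737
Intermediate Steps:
w(p) = 4 + p
r(N, E) = E + 2*N (r(N, E) = (E + N) + N = E + 2*N)
v = 2511/55 (v = 2511/(4 + 51) = 2511/55 ≈ 45.655)
((-2035 + v) + (r(-6, 0) + 473))/7031 = ((-2035 + 2511/55) + ((0 + 2*(-6)) + 473))/7031 = (-109414/55 + ((0 - 12) + 473))*(1/7031) = (-109414/55 + (-12 + 473))*(1/7031) = (-109414/55 + 461)*(1/7031) = -84059/55*1/7031 = -84059/386705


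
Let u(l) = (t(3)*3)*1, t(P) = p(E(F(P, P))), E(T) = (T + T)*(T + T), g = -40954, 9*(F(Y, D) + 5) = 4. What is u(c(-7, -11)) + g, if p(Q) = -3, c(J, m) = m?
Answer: -40963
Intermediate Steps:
F(Y, D) = -41/9 (F(Y, D) = -5 + (1/9)*4 = -5 + 4/9 = -41/9)
E(T) = 4*T**2 (E(T) = (2*T)*(2*T) = 4*T**2)
t(P) = -3
u(l) = -9 (u(l) = -3*3*1 = -9*1 = -9)
u(c(-7, -11)) + g = -9 - 40954 = -40963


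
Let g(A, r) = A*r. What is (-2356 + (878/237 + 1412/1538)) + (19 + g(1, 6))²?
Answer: -314637439/182253 ≈ -1726.4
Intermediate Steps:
(-2356 + (878/237 + 1412/1538)) + (19 + g(1, 6))² = (-2356 + (878/237 + 1412/1538)) + (19 + 1*6)² = (-2356 + (878*(1/237) + 1412*(1/1538))) + (19 + 6)² = (-2356 + (878/237 + 706/769)) + 25² = (-2356 + 842504/182253) + 625 = -428545564/182253 + 625 = -314637439/182253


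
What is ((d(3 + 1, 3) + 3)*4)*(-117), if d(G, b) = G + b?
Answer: -4680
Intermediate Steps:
((d(3 + 1, 3) + 3)*4)*(-117) = ((((3 + 1) + 3) + 3)*4)*(-117) = (((4 + 3) + 3)*4)*(-117) = ((7 + 3)*4)*(-117) = (10*4)*(-117) = 40*(-117) = -4680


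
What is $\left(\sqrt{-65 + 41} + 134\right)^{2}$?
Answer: $17932 + 536 i \sqrt{6} \approx 17932.0 + 1312.9 i$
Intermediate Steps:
$\left(\sqrt{-65 + 41} + 134\right)^{2} = \left(\sqrt{-24} + 134\right)^{2} = \left(2 i \sqrt{6} + 134\right)^{2} = \left(134 + 2 i \sqrt{6}\right)^{2}$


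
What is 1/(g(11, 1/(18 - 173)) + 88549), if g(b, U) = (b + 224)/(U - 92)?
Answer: 14261/1262760864 ≈ 1.1294e-5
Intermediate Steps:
g(b, U) = (224 + b)/(-92 + U)
1/(g(11, 1/(18 - 173)) + 88549) = 1/((224 + 11)/(-92 + 1/(18 - 173)) + 88549) = 1/(235/(-92 + 1/(-155)) + 88549) = 1/(235/(-92 - 1/155) + 88549) = 1/(235/(-14261/155) + 88549) = 1/(-155/14261*235 + 88549) = 1/(-36425/14261 + 88549) = 1/(1262760864/14261) = 14261/1262760864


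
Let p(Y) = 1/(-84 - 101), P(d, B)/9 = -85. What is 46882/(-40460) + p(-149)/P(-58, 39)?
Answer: -39029027/33682950 ≈ -1.1587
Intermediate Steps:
P(d, B) = -765 (P(d, B) = 9*(-85) = -765)
p(Y) = -1/185 (p(Y) = 1/(-185) = -1/185)
46882/(-40460) + p(-149)/P(-58, 39) = 46882/(-40460) - 1/185/(-765) = 46882*(-1/40460) - 1/185*(-1/765) = -23441/20230 + 1/141525 = -39029027/33682950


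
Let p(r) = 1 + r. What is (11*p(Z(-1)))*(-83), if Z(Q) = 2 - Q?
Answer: -3652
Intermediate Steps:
(11*p(Z(-1)))*(-83) = (11*(1 + (2 - 1*(-1))))*(-83) = (11*(1 + (2 + 1)))*(-83) = (11*(1 + 3))*(-83) = (11*4)*(-83) = 44*(-83) = -3652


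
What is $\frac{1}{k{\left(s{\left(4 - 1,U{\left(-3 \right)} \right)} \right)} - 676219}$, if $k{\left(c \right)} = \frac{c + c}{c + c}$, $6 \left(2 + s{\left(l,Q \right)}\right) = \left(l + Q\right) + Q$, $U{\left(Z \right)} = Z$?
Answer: $- \frac{1}{676218} \approx -1.4788 \cdot 10^{-6}$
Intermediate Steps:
$s{\left(l,Q \right)} = -2 + \frac{Q}{3} + \frac{l}{6}$ ($s{\left(l,Q \right)} = -2 + \frac{\left(l + Q\right) + Q}{6} = -2 + \frac{\left(Q + l\right) + Q}{6} = -2 + \frac{l + 2 Q}{6} = -2 + \left(\frac{Q}{3} + \frac{l}{6}\right) = -2 + \frac{Q}{3} + \frac{l}{6}$)
$k{\left(c \right)} = 1$ ($k{\left(c \right)} = \frac{2 c}{2 c} = 2 c \frac{1}{2 c} = 1$)
$\frac{1}{k{\left(s{\left(4 - 1,U{\left(-3 \right)} \right)} \right)} - 676219} = \frac{1}{1 - 676219} = \frac{1}{-676218} = - \frac{1}{676218}$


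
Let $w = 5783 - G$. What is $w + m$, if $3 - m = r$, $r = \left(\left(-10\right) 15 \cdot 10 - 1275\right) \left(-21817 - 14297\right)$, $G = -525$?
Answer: $-100210039$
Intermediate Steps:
$w = 6308$ ($w = 5783 - -525 = 5783 + 525 = 6308$)
$r = 100216350$ ($r = \left(\left(-150\right) 10 - 1275\right) \left(-36114\right) = \left(-1500 - 1275\right) \left(-36114\right) = \left(-2775\right) \left(-36114\right) = 100216350$)
$m = -100216347$ ($m = 3 - 100216350 = -100216347$)
$w + m = 6308 - 100216347 = -100210039$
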